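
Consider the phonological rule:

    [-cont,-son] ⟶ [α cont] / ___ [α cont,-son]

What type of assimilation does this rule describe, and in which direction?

regressive manner assimilation

The rule copies [cont] (continuancy) from the environment onto the target stops; since [±cont] encodes the stop/fricative manner contrast, the assimilating dimension is manner.
Since the environment is written after the underscore, the trigger follows the target; the direction is regressive.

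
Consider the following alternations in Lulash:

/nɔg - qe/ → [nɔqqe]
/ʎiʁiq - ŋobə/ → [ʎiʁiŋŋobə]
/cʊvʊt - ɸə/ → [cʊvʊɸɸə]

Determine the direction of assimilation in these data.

regressive

Comparing underlying and surface forms, /g/ → [q] is the alternation; the neighbouring /q/ is constant.
The output [q] is identical to the trigger /q/ — every feature (place, manner, voicing) has been copied — so this is total assimilation.
The other forms behave the same way: /q/ → [ŋ] before /ŋ/; /t/ → [ɸ] before /ɸ/ — in each case the output is a copy of the following consonant.
Since the segment that changes precedes the conditioning segment, the assimilation is regressive.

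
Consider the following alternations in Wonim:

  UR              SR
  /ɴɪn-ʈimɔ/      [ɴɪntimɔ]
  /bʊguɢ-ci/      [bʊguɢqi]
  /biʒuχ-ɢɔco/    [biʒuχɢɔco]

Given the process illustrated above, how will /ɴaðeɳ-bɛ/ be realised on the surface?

The data show progressive place assimilation: /ʈ/ → [t] after /n/; /c/ → [q] after /ɢ/. In each pair only place changes, matching the preceding consonant, while manner and voice stay constant.
Nothing changes in [biʒuχɢɔco]: there the adjacent consonants already agree in place (/ɢ/ and /χ/ are both uvular), so this form is consistent with the same rule.
The rule targets /b/ (voiced bilabial stop), which sits after the trigger /ɳ/ (retroflex).
A voiced retroflex stop is [ɖ], so the surface segment is [ɖ].

[ɴaðeɳɖɛ]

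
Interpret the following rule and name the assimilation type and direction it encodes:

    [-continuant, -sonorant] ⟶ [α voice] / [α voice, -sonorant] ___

progressive voicing assimilation

The rule copies [voice] from the environment onto the target, so the assimilating feature is voicing.
The conditioning segment sits to the left of the focus bar, meaning the trigger precedes the segment that changes — progressive assimilation.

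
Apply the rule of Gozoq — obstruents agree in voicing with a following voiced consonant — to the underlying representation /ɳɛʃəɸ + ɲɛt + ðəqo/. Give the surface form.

[ɳɛʃəβɲɛdðəqo]

/ɸ/ is a voiceless bilabial fricative. The following trigger /ɲ/ is voiced, so /ɸ/ must become voiced as well.
The voiced bilabial fricative is [β], so /ɸ/ → [β].
The same rule applies at the second boundary: /t/ → [d] next to /ð/.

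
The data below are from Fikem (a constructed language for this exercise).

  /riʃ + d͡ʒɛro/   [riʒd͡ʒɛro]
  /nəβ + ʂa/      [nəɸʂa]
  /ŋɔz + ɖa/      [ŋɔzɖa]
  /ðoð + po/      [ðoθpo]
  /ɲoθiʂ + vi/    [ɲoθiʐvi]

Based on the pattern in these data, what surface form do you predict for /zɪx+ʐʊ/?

[zɪɣʐʊ]

The data show regressive voicing assimilation: /ʃ/ → [ʒ] before /d͡ʒ/; /β/ → [ɸ] before /ʂ/; /ð/ → [θ] before /p/; /ʂ/ → [ʐ] before /v/. In each pair only voicing changes, matching the following consonant, while place and manner stay constant.
Nothing changes in [ŋɔzɖa]: there the adjacent consonants already agree in voicing (/z/ and /ɖ/ are both voiced), so this form is consistent with the same rule.
The rule targets /x/ (voiceless velar fricative), which sits before the trigger /ʐ/ (voiced).
The voiced velar fricative is [ɣ], so /x/ → [ɣ].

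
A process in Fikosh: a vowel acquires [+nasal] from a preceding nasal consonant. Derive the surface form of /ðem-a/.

The vowel /a/ is adjacent to the preceding nasal /m/, so it acquires [+nasal] and surfaces as [ã].

[ðemã]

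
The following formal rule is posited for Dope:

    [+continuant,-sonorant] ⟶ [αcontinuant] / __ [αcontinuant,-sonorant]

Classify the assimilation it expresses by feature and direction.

regressive manner assimilation

The rule copies [continuant] (continuancy) from the environment onto the target fricatives; since [±continuant] encodes the stop/fricative manner contrast, the assimilating dimension is manner.
Since the environment is written after the underscore, the trigger follows the target; the direction is regressive.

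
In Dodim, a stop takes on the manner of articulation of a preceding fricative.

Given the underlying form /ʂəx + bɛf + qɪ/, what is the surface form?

[ʂəxβɛfχɪ]

/b/ is a voiced bilabial stop. The preceding trigger /x/ is a fricative, so /b/ must become a fricative as well.
A voiced bilabial fricative is [β], so the surface segment is [β].
At the second juncture, /q/ likewise becomes [χ] adjacent to /f/.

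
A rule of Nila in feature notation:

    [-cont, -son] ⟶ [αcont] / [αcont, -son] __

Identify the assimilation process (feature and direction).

The rule copies [cont] (continuancy) from the environment onto the target stops; since [±cont] encodes the stop/fricative manner contrast, the assimilating dimension is manner.
The conditioning segment sits to the left of the focus bar, meaning the trigger precedes the segment that changes — progressive assimilation.

progressive manner assimilation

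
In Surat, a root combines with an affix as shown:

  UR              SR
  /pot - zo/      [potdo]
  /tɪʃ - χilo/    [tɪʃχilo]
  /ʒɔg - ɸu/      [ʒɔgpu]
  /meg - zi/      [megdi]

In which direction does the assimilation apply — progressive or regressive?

Underlying /z/ is realised as [d] next to /t/; /t/ itself does not change.
The change fricative → stop matches the manner of the preceding /t/, identifying this as manner assimilation.
The other alternating forms pattern the same way: /ɸ/ → [p] after /g/ (fricative → stop, matching a stop); /z/ → [d] after /g/ (fricative → stop, matching a stop) — only manner changes, and always toward the preceding segment.
Nothing changes in [tɪʃχilo]: there the adjacent consonants already agree in manner (/χ/ and /ʃ/ are both fricatives), so this form is consistent with the same rule.
The trigger is the preceding segment, so the direction is progressive (perseverative).

progressive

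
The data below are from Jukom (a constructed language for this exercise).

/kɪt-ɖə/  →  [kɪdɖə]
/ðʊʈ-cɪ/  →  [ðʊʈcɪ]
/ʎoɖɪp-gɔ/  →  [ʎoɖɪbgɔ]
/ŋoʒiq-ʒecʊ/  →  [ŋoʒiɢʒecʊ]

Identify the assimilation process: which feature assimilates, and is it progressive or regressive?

Underlying /t/ is realised as [d] next to /ɖ/; /ɖ/ itself does not change.
The change voiceless → voiced matches the voicing of the following /ɖ/, identifying this as voicing assimilation.
Place and manner are unchanged, so the assimilation is partial, not total.
The other alternating forms pattern the same way: /p/ → [b] before /g/ (voiceless → voiced, matching voiced); /q/ → [ɢ] before /ʒ/ (voiceless → voiced, matching voiced) — only voicing changes, and always toward the following segment.
Nothing changes in [ðʊʈcɪ]: there the adjacent consonants already agree in voicing (/ʈ/ and /c/ are both voiceless), so this form is consistent with the same rule.
Since the segment that changes precedes the conditioning segment, the assimilation is regressive.

regressive voicing assimilation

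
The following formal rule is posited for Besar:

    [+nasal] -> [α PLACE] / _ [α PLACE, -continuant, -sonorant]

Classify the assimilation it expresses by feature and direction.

regressive place assimilation

The shared variable α links the value of the place features (abbreviated [PLACE]) on the target to the same value on the neighbouring segment, so place is the feature that assimilates.
The conditioning segment sits to the right of the focus bar, meaning the trigger follows the segment that changes — regressive assimilation.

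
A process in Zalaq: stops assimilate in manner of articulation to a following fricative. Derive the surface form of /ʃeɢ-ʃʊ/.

The rule targets /ɢ/ (voiced uvular stop), which sits before the trigger /ʃ/ (fricative).
Changing only its manner to fricative gives [ʁ] — the voiced uvular fricative.

[ʃeʁʃʊ]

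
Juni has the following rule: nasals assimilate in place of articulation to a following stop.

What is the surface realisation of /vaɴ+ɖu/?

[vaɳɖu]

The rule targets /ɴ/ (voiced uvular nasal), which sits before the trigger /ɖ/ (retroflex).
A voiced retroflex nasal is [ɳ], so the surface segment is [ɳ].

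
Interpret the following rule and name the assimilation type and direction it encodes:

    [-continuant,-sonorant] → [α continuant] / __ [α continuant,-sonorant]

The shared variable α links the value of [continuant] on the target to that of the neighbouring obstruent. [continuant] distinguishes stops from fricatives — a manner-of-articulation feature — so this is manner assimilation.
The conditioning segment sits to the right of the focus bar, meaning the trigger follows the segment that changes — regressive assimilation.

regressive manner assimilation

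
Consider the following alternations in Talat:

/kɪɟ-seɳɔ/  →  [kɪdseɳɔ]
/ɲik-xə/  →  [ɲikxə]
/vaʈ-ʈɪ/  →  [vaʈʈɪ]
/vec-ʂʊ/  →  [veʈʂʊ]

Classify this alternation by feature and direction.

regressive place assimilation

Comparing underlying and surface forms, /ɟ/ → [d] is the alternation; the neighbouring /s/ is constant.
/ɟ/ is palatal while /s/ is alveolar; the output [d] is alveolar, matching the trigger — so the feature that spreads is place.
Manner and voice are unchanged, so the assimilation is partial, not total.
Checking the remaining alternation: /c/ → [ʈ] before /ʂ/ (palatal → retroflex, matching retroflex) — only place changes, and always toward the following segment.
Nothing changes in [ɲikxə], [vaʈʈɪ]: there the adjacent consonants already agree in place (/k/ and /x/ are both velar; /ʈ/ and /ʈ/ are both retroflex), so these forms are consistent with the same rule.
Since the segment that changes precedes the conditioning segment, the assimilation is regressive.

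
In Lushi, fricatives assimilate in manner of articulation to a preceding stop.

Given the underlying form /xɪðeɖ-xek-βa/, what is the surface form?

[xɪðeɖkekba]

/x/ is a voiceless velar fricative. The preceding trigger /ɖ/ is a stop, so /x/ must become a stop as well.
A voiceless velar stop is [k], so the surface segment is [k].
The same rule applies at the second boundary: /β/ → [b] next to /k/.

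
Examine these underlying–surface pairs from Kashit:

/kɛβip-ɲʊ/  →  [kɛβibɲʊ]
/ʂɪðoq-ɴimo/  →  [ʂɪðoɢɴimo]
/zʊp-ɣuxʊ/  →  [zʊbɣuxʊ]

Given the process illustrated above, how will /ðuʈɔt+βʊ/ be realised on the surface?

The data show regressive voicing assimilation: /p/ → [b] before /ɲ/; /q/ → [ɢ] before /ɴ/; /p/ → [b] before /ɣ/. In each pair only voicing changes, matching the following consonant, while place and manner stay constant.
/t/ is a voiceless alveolar stop. The following trigger /β/ is voiced, so /t/ must become voiced as well.
A voiced alveolar stop is [d], so the surface segment is [d].

[ðuʈɔdβʊ]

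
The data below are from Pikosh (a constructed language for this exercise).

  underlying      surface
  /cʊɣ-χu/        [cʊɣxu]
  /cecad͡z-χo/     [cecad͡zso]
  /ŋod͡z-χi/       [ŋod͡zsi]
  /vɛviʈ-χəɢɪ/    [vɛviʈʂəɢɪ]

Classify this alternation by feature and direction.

progressive place assimilation

Underlying /χ/ is realised as [x] next to /ɣ/; /ɣ/ itself does not change.
/χ/ is uvular while /ɣ/ is velar; the output [x] is velar, matching the trigger — so the feature that spreads is place.
Manner and voice are unchanged, so the assimilation is partial, not total.
The other alternating forms pattern the same way: /χ/ → [s] after /d͡z/ (uvular → alveolar, matching alveolar); /χ/ → [ʂ] after /ʈ/ (uvular → retroflex, matching retroflex) — only place changes, and always toward the preceding segment.
The trigger is the preceding segment, so the direction is progressive (perseverative).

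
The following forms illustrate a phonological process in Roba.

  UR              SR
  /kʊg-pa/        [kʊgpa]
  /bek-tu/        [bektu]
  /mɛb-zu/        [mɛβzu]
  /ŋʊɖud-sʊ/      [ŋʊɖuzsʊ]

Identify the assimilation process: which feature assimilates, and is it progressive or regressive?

regressive manner assimilation

Underlying /b/ is realised as [β] next to /z/; /z/ itself does not change.
/b/ is a stop while /z/ is a fricative; the output [β] is a fricative, matching the trigger — so the feature that spreads is manner.
Place and voice are unchanged, so the assimilation is partial, not total.
Checking the remaining alternation: /d/ → [z] before /s/ (stop → fricative, matching a fricative) — only manner changes, and always toward the following segment.
Nothing changes in [kʊgpa], [bektu]: there the adjacent consonants already agree in manner (/g/ and /p/ are both stops; /k/ and /t/ are both stops), so these forms are consistent with the same rule.
Since the segment that changes precedes the conditioning segment, the assimilation is regressive.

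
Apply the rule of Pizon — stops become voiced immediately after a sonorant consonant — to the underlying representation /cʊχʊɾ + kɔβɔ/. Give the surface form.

/k/ is a voiceless velar stop. The preceding trigger /ɾ/ is voiced, so /k/ must become voiced as well.
The voiced velar stop is [g], so /k/ → [g].

[cʊχʊɾgɔβɔ]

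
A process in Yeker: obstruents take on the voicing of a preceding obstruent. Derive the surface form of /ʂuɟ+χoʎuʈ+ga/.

[ʂuɟʁoʎuʈka]

The rule targets /χ/ (voiceless uvular fricative), which sits after the trigger /ɟ/ (voiced).
A voiced uvular fricative is [ʁ], so the surface segment is [ʁ].
At the second juncture, /g/ likewise becomes [k] adjacent to /ʈ/.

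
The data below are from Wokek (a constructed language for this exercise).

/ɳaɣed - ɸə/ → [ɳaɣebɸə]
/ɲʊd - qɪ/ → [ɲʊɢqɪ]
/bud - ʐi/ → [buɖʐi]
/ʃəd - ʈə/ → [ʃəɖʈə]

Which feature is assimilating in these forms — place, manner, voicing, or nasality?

place

Underlying /d/ is realised as [b] next to /ɸ/; /ɸ/ itself does not change.
/d/ is alveolar while /ɸ/ is bilabial; the output [b] is bilabial, matching the trigger — so the feature that spreads is place.
The same holds elsewhere in the data: /d/ → [ɢ] before /q/ (alveolar → uvular, matching uvular); /d/ → [ɖ] before /ʐ/ (alveolar → retroflex, matching retroflex); /d/ → [ɖ] before /ʈ/ (alveolar → retroflex, matching retroflex) — only place changes, and always toward the following segment.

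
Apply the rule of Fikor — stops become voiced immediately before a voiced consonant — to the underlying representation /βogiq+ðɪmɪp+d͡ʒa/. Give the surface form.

[βogiɢðɪmɪbd͡ʒa]

The rule targets /q/ (voiceless uvular stop), which sits before the trigger /ð/ (voiced).
A voiced uvular stop is [ɢ], so the surface segment is [ɢ].
The same rule applies at the second boundary: /p/ → [b] next to /d͡ʒ/.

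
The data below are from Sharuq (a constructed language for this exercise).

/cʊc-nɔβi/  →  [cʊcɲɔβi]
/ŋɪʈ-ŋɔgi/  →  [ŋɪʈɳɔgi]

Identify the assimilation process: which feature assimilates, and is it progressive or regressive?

progressive place assimilation

Comparing underlying and surface forms, /n/ → [ɲ] is the alternation; the neighbouring /c/ is constant.
/n/ is alveolar while /c/ is palatal; the output [ɲ] is palatal, matching the trigger — so the feature that spreads is place.
Manner and voice are unchanged, so the assimilation is partial, not total.
The same holds elsewhere in the data: /ŋ/ → [ɳ] after /ʈ/ (velar → retroflex, matching retroflex) — only place changes, and always toward the preceding segment.
Since the segment that changes follows the conditioning segment, the assimilation is progressive.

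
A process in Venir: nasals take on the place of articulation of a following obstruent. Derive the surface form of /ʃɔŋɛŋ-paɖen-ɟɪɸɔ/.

/ŋ/ is a voiced velar nasal. The following trigger /p/ is bilabial, so /ŋ/ must become bilabial as well.
Changing only its place to bilabial gives [m] — the voiced bilabial nasal.
The same rule applies at the second boundary: /n/ → [ɲ] next to /ɟ/.

[ʃɔŋɛmpaɖeɲɟɪɸɔ]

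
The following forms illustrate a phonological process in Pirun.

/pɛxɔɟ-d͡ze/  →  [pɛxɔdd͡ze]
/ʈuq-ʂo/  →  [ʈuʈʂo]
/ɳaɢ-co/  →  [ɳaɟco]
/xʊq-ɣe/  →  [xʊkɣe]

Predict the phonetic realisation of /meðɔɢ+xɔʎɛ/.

[meðɔgxɔʎɛ]

The data show regressive place assimilation: /ɟ/ → [d] before /d͡z/; /q/ → [ʈ] before /ʂ/; /ɢ/ → [ɟ] before /c/; /q/ → [k] before /ɣ/. In each pair only place changes, matching the following consonant, while manner and voice stay constant.
The rule targets /ɢ/ (voiced uvular stop), which sits before the trigger /x/ (velar).
The voiced velar stop is [g], so /ɢ/ → [g].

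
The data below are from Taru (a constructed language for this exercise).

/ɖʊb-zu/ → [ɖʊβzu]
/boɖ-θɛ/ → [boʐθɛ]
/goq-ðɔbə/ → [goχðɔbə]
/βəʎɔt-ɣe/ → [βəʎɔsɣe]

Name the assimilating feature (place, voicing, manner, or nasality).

manner

Comparing underlying and surface forms, /b/ → [β] is the alternation; the neighbouring /z/ is constant.
/b/ is a stop while /z/ is a fricative; the output [β] is a fricative, matching the trigger — so the feature that spreads is manner.
The other alternating forms pattern the same way: /ɖ/ → [ʐ] before /θ/ (stop → fricative, matching a fricative); /q/ → [χ] before /ð/ (stop → fricative, matching a fricative); /t/ → [s] before /ɣ/ (stop → fricative, matching a fricative) — only manner changes, and always toward the following segment.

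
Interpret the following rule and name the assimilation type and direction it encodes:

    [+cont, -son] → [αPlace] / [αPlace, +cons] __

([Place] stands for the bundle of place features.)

progressive place assimilation

The shared variable α links the value of the place features (abbreviated [Place]) on the target to the same value on the neighbouring segment, so place is the feature that assimilates.
Since the environment is written before the underscore, the trigger precedes the target; the direction is progressive.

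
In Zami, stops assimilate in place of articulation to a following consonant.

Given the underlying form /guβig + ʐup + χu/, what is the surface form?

[guβiɖʐuqχu]

The rule targets /g/ (voiced velar stop), which sits before the trigger /ʐ/ (retroflex).
A voiced retroflex stop is [ɖ], so the surface segment is [ɖ].
The same rule applies at the second boundary: /p/ → [q] next to /χ/.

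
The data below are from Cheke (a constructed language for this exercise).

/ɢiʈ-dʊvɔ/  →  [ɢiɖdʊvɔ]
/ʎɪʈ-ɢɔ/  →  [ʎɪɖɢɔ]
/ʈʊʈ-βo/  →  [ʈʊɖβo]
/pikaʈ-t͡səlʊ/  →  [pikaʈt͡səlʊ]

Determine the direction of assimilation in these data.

regressive

Underlying /ʈ/ is realised as [ɖ] next to /d/; /d/ itself does not change.
/ʈ/ is voiceless while /d/ is voiced; the output [ɖ] is voiced, matching the trigger — so the feature that spreads is voicing.
Checking the remaining alternations: /ʈ/ → [ɖ] before /ɢ/ (voiceless → voiced, matching voiced); /ʈ/ → [ɖ] before /β/ (voiceless → voiced, matching voiced) — only voicing changes, and always toward the following segment.
No alternation appears in [pikaʈt͡səlʊ]: there the adjacent consonants already agree in voicing (/ʈ/ and /t͡s/ are both voiceless), so this form is consistent with the same rule.
The trigger is the following segment, so the direction is regressive (anticipatory).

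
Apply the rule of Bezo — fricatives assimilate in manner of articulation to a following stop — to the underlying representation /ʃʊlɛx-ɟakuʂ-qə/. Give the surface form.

[ʃʊlɛkɟakuʈqə]

The rule targets /x/ (voiceless velar fricative), which sits before the trigger /ɟ/ (stop).
The voiceless velar stop is [k], so /x/ → [k].
At the second juncture, /ʂ/ likewise becomes [ʈ] adjacent to /q/.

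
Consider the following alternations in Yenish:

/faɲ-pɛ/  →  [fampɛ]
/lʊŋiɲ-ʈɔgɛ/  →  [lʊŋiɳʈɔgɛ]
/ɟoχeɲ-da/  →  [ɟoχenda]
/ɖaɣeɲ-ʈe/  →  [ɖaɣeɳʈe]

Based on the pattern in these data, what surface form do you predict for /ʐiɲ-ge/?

The data show regressive place assimilation: /ɲ/ → [m] before /p/; /ɲ/ → [ɳ] before /ʈ/; /ɲ/ → [n] before /d/. In each pair only place changes, matching the following consonant, while manner and voice stay constant.
The rule targets /ɲ/ (voiced palatal nasal), which sits before the trigger /g/ (velar).
A voiced velar nasal is [ŋ], so the surface segment is [ŋ].

[ʐiŋge]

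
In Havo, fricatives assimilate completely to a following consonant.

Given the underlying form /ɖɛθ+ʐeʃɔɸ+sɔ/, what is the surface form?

/θ/ is the segment targeted by the rule; it sits immediately before /ʐ/, so it assimilates completely and surfaces as [ʐ].
The same rule applies at the second boundary: /ɸ/ → [s] next to /s/.

[ɖɛʐʐeʃɔssɔ]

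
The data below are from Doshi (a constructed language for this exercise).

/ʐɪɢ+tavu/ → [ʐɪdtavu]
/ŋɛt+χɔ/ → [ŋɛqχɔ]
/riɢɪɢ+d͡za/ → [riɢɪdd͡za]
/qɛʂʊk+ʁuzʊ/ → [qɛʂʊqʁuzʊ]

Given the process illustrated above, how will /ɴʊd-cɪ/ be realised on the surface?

The data show regressive place assimilation: /ɢ/ → [d] before /t/; /t/ → [q] before /χ/; /ɢ/ → [d] before /d͡z/; /k/ → [q] before /ʁ/. In each pair only place changes, matching the following consonant, while manner and voice stay constant.
The rule targets /d/ (voiced alveolar stop), which sits before the trigger /c/ (palatal).
The voiced palatal stop is [ɟ], so /d/ → [ɟ].

[ɴʊɟcɪ]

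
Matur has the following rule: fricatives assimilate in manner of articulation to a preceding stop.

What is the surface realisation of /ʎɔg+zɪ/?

[ʎɔgdɪ]

The rule targets /z/ (voiced alveolar fricative), which sits after the trigger /g/ (stop).
Changing only its manner to stop gives [d] — the voiced alveolar stop.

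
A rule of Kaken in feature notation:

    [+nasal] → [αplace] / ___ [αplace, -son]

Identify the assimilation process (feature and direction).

The rule copies the place features (abbreviated [place]) from the environment onto the target, so the assimilating feature is place.
The conditioning segment sits to the right of the focus bar, meaning the trigger follows the segment that changes — regressive assimilation.

regressive place assimilation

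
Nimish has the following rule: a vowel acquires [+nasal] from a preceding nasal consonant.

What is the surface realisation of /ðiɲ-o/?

[ðiɲõ]

/o/ sits next to the nasal /ɲ/ and is therefore nasalised to [õ].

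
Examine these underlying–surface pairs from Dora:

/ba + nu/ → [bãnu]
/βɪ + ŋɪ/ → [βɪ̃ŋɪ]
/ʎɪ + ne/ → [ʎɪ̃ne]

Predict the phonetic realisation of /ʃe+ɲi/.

The data show regressive nasality assimilation (vowel nasalisation): /a/ → [ã] before /n/; /ɪ/ → [ɪ̃] before /ŋ/; /ɪ/ → [ɪ̃] before /n/ — a vowel is nasalised by an immediately following nasal consonant.
The vowel /e/ is adjacent to the following nasal /ɲ/, so it acquires [+nasal] and surfaces as [ẽ].

[ʃẽɲi]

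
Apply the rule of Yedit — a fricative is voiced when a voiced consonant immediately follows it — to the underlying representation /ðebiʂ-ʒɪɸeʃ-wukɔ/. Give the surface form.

The rule targets /ʂ/ (voiceless retroflex fricative), which sits before the trigger /ʒ/ (voiced).
Changing only its voicing to voiced gives [ʐ] — the voiced retroflex fricative.
The same rule applies at the second boundary: /ʃ/ → [ʒ] next to /w/.

[ðebiʐʒɪɸeʒwukɔ]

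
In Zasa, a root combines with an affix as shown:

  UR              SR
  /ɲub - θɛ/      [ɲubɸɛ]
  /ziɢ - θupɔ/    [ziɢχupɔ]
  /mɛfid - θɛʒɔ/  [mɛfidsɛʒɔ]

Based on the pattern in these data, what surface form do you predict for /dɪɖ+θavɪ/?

[dɪɖʂavɪ]

The data show progressive place assimilation: /θ/ → [ɸ] after /b/; /θ/ → [χ] after /ɢ/; /θ/ → [s] after /d/. In each pair only place changes, matching the preceding consonant, while manner and voice stay constant.
/θ/ is a voiceless dental fricative. The preceding trigger /ɖ/ is retroflex, so /θ/ must become retroflex as well.
A voiceless retroflex fricative is [ʂ], so the surface segment is [ʂ].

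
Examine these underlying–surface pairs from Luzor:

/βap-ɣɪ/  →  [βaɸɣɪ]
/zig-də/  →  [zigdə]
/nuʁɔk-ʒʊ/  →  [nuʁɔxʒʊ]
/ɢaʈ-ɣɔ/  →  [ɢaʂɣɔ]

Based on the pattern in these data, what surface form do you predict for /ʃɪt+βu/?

The data show regressive manner assimilation: /p/ → [ɸ] before /ɣ/; /k/ → [x] before /ʒ/; /ʈ/ → [ʂ] before /ɣ/. In each pair only manner changes, matching the following consonant, while place and voice stay constant.
No alternation appears in [zigdə]: there the adjacent consonants already agree in manner (/g/ and /d/ are both stops), so this form is consistent with the same rule.
/t/ is a voiceless alveolar stop. The following trigger /β/ is a fricative, so /t/ must become a fricative as well.
A voiceless alveolar fricative is [s], so the surface segment is [s].

[ʃɪsβu]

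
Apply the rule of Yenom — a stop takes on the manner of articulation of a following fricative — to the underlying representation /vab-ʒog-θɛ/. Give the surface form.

[vaβʒoɣθɛ]

The rule targets /b/ (voiced bilabial stop), which sits before the trigger /ʒ/ (fricative).
A voiced bilabial fricative is [β], so the surface segment is [β].
At the second juncture, /g/ likewise becomes [ɣ] adjacent to /θ/.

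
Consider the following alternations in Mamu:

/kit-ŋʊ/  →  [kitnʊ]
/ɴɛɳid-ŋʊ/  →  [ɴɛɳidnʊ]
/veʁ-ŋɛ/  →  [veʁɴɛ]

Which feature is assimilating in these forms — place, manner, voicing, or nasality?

Comparing underlying and surface forms, /ŋ/ → [n] is the alternation; the neighbouring /t/ is constant.
/ŋ/ is velar while /t/ is alveolar; the output [n] is alveolar, matching the trigger — so the feature that spreads is place.
The same holds elsewhere in the data: /ŋ/ → [n] after /d/ (velar → alveolar, matching alveolar); /ŋ/ → [ɴ] after /ʁ/ (velar → uvular, matching uvular) — only place changes, and always toward the preceding segment.

place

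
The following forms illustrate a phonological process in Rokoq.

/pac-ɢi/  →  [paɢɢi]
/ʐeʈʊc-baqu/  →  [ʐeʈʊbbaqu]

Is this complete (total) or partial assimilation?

total assimilation

The segment that alternates is /c/, which surfaces as [ɢ] when adjacent to /ɢ/.
The output [ɢ] is identical to the trigger /ɢ/ — every feature (place, manner, voicing) has been copied — so this is total assimilation.
The remaining alternation confirms this: /c/ → [b] before /b/ — in each case the output is a copy of the following consonant.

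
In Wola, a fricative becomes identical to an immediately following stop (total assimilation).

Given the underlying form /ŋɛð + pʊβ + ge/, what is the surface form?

/ð/ is the segment targeted by the rule; it sits immediately before /p/, so it assimilates completely and surfaces as [p].
At the second juncture, /β/ likewise becomes [g] adjacent to /g/.

[ŋɛppʊgge]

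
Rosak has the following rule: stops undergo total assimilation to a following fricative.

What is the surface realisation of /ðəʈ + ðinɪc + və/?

/ʈ/ is the segment targeted by the rule; it sits immediately before /ð/, so it assimilates completely and surfaces as [ð].
At the second juncture, /c/ likewise becomes [v] adjacent to /v/.

[ðəððinɪvvə]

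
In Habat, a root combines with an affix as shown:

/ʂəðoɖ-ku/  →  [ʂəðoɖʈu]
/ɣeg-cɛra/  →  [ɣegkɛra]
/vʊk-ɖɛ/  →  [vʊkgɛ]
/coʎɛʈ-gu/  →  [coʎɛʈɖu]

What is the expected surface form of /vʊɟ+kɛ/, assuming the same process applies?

The data show progressive place assimilation: /k/ → [ʈ] after /ɖ/; /c/ → [k] after /g/; /ɖ/ → [g] after /k/; /g/ → [ɖ] after /ʈ/. In each pair only place changes, matching the preceding consonant, while manner and voice stay constant.
The rule targets /k/ (voiceless velar stop), which sits after the trigger /ɟ/ (palatal).
The voiceless palatal stop is [c], so /k/ → [c].

[vʊɟcɛ]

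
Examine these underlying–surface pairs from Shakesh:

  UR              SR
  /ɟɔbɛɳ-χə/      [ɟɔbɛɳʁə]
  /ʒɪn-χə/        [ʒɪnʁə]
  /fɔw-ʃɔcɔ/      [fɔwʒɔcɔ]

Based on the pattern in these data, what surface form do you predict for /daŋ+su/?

[daŋzu]

The data show progressive voicing assimilation: /χ/ → [ʁ] after /ɳ/; /χ/ → [ʁ] after /n/; /ʃ/ → [ʒ] after /w/. In each pair only voicing changes, matching the preceding consonant, while place and manner stay constant.
The rule targets /s/ (voiceless alveolar fricative), which sits after the trigger /ŋ/ (voiced).
Changing only its voicing to voiced gives [z] — the voiced alveolar fricative.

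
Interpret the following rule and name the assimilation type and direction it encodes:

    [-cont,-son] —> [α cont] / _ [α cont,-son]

The rule copies [cont] (continuancy) from the environment onto the target stops; since [±cont] encodes the stop/fricative manner contrast, the assimilating dimension is manner.
The conditioning segment sits to the right of the focus bar, meaning the trigger follows the segment that changes — regressive assimilation.

regressive manner assimilation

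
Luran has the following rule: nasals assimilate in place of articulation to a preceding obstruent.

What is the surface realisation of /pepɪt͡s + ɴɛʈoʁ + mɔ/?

The rule targets /ɴ/ (voiced uvular nasal), which sits after the trigger /t͡s/ (alveolar).
Changing only its place to alveolar gives [n] — the voiced alveolar nasal.
At the second juncture, /m/ likewise becomes [ɴ] adjacent to /ʁ/.

[pepɪt͡snɛʈoʁɴɔ]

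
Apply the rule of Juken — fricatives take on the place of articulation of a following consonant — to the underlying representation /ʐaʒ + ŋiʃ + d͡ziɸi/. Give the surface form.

The rule targets /ʒ/ (voiced postalveolar fricative), which sits before the trigger /ŋ/ (velar).
The voiced velar fricative is [ɣ], so /ʒ/ → [ɣ].
At the second juncture, /ʃ/ likewise becomes [s] adjacent to /d͡z/.

[ʐaɣŋisd͡ziɸi]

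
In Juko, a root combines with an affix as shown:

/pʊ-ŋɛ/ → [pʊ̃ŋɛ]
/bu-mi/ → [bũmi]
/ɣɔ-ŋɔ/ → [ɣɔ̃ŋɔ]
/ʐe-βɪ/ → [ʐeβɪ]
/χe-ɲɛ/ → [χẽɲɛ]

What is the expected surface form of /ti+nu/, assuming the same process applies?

The data show regressive nasality assimilation (vowel nasalisation): /ʊ/ → [ʊ̃] before /ŋ/; /u/ → [ũ] before /m/; /ɔ/ → [ɔ̃] before /ŋ/; /e/ → [ẽ] before /ɲ/ — a vowel is nasalised by an immediately following nasal consonant.
No change occurs in [ʐeβɪ] because the vowel at the boundary is adjacent to an oral consonant, not a nasal (/e/ next to /β/).
/i/ sits next to the nasal /n/ and is therefore nasalised to [ĩ].

[tĩnu]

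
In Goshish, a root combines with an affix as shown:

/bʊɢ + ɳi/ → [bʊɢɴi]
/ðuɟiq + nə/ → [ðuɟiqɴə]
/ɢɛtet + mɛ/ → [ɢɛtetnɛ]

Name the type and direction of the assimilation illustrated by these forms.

progressive place assimilation

The segment that alternates is /ɳ/, which surfaces as [ɴ] when adjacent to /ɢ/.
The change retroflex → uvular matches the place of the preceding /ɢ/, identifying this as place assimilation.
Manner and voice are unchanged, so the assimilation is partial, not total.
Checking the remaining alternations: /n/ → [ɴ] after /q/ (alveolar → uvular, matching uvular); /m/ → [n] after /t/ (bilabial → alveolar, matching alveolar) — only place changes, and always toward the preceding segment.
Since the segment that changes follows the conditioning segment, the assimilation is progressive.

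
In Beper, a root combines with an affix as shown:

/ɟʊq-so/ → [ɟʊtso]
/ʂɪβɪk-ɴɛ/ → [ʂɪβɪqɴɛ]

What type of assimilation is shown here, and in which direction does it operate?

regressive place assimilation

Underlying /q/ is realised as [t] next to /s/; /s/ itself does not change.
The change uvular → alveolar matches the place of the following /s/, identifying this as place assimilation.
Manner and voice are unchanged, so the assimilation is partial, not total.
The other alternating form patterns the same way: /k/ → [q] before /ɴ/ (velar → uvular, matching uvular) — only place changes, and always toward the following segment.
The trigger is the following segment, so the direction is regressive (anticipatory).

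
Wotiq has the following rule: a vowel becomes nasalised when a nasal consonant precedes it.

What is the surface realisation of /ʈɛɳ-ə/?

/ə/ sits next to the nasal /ɳ/ and is therefore nasalised to [ə̃].

[ʈɛɳə̃]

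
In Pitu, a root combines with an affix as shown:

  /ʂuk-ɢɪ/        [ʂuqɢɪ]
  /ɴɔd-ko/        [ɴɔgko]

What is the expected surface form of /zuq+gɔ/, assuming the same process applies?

[zukgɔ]

The data show regressive place assimilation: /k/ → [q] before /ɢ/; /d/ → [g] before /k/. In each pair only place changes, matching the following consonant, while manner and voice stay constant.
The rule targets /q/ (voiceless uvular stop), which sits before the trigger /g/ (velar).
Changing only its place to velar gives [k] — the voiceless velar stop.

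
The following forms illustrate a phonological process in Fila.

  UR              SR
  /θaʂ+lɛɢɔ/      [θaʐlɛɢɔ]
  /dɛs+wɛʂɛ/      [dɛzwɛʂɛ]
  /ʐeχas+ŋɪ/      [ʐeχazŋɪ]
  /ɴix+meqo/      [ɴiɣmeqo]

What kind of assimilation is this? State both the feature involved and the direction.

Underlying /ʂ/ is realised as [ʐ] next to /l/; /l/ itself does not change.
The change voiceless → voiced matches the voicing of the following /l/, identifying this as voicing assimilation.
Place and manner are unchanged, so the assimilation is partial, not total.
The other alternating forms pattern the same way: /s/ → [z] before /w/ (voiceless → voiced, matching voiced); /s/ → [z] before /ŋ/ (voiceless → voiced, matching voiced); /x/ → [ɣ] before /m/ (voiceless → voiced, matching voiced) — only voicing changes, and always toward the following segment.
The trigger is the following segment, so the direction is regressive (anticipatory).

regressive voicing assimilation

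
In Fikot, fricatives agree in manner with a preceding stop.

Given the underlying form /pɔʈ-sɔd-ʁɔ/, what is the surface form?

[pɔʈtɔdɢɔ]

/s/ is a voiceless alveolar fricative. The preceding trigger /ʈ/ is a stop, so /s/ must become a stop as well.
A voiceless alveolar stop is [t], so the surface segment is [t].
The same rule applies at the second boundary: /ʁ/ → [ɢ] next to /d/.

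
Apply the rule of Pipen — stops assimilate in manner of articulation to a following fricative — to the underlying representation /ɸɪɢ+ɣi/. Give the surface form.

The rule targets /ɢ/ (voiced uvular stop), which sits before the trigger /ɣ/ (fricative).
The voiced uvular fricative is [ʁ], so /ɢ/ → [ʁ].

[ɸɪʁɣi]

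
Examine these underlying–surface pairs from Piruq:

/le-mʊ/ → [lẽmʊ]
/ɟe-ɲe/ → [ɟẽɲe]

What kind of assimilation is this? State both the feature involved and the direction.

The vowel /e/ surfaces as nasalised [ẽ] next to the following nasal /m/ — it has acquired the [+nasal] feature of its neighbour.
The other form shows the same pattern: /e/ → [ẽ] before /ɲ/ — each time a vowel is nasalised next to a following nasal.
Because the conditioning nasal is to the right of the vowel that changes, the process is regressive (anticipatory).

regressive nasality assimilation (vowel nasalisation)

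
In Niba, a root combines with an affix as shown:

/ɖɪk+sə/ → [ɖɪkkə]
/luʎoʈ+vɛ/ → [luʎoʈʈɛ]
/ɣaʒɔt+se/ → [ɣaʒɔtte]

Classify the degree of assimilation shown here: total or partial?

total assimilation

Comparing underlying and surface forms, /s/ → [k] is the alternation; the neighbouring /k/ is constant.
The output [k] is identical to the trigger /k/ — every feature (place, manner, voicing) has been copied — so this is total assimilation.
The other forms behave the same way: /v/ → [ʈ] after /ʈ/; /s/ → [t] after /t/ — in each case the output is a copy of the preceding consonant.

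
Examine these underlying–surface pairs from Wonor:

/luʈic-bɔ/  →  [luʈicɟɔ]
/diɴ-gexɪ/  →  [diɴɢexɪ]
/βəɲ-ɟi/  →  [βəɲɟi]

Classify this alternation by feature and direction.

Underlying /b/ is realised as [ɟ] next to /c/; /c/ itself does not change.
/b/ is bilabial while /c/ is palatal; the output [ɟ] is palatal, matching the trigger — so the feature that spreads is place.
Manner and voice are unchanged, so the assimilation is partial, not total.
Checking the remaining alternation: /g/ → [ɢ] after /ɴ/ (velar → uvular, matching uvular) — only place changes, and always toward the preceding segment.
Nothing changes in [βəɲɟi]: there the adjacent consonants already agree in place (/ɟ/ and /ɲ/ are both palatal), so this form is consistent with the same rule.
The trigger is the preceding segment, so the direction is progressive (perseverative).

progressive place assimilation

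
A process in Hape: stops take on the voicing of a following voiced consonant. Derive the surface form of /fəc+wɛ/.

[fəɟwɛ]

The rule targets /c/ (voiceless palatal stop), which sits before the trigger /w/ (voiced).
The voiced palatal stop is [ɟ], so /c/ → [ɟ].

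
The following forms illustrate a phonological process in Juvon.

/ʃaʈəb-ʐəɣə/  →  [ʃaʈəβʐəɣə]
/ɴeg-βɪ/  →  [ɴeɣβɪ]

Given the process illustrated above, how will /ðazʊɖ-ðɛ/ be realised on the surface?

[ðazʊʐðɛ]

The data show regressive manner assimilation: /b/ → [β] before /ʐ/; /g/ → [ɣ] before /β/. In each pair only manner changes, matching the following consonant, while place and voice stay constant.
The rule targets /ɖ/ (voiced retroflex stop), which sits before the trigger /ð/ (fricative).
The voiced retroflex fricative is [ʐ], so /ɖ/ → [ʐ].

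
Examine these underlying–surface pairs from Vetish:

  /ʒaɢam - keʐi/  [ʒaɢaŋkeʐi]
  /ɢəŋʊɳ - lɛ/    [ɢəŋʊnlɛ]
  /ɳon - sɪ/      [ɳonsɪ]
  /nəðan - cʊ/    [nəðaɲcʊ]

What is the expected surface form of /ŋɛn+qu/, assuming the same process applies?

[ŋɛɴqu]

The data show regressive place assimilation: /m/ → [ŋ] before /k/; /ɳ/ → [n] before /l/; /n/ → [ɲ] before /c/. In each pair only place changes, matching the following consonant, while manner and voice stay constant.
No alternation appears in [ɳonsɪ]: there the adjacent consonants already agree in place (/n/ and /s/ are both alveolar), so this form is consistent with the same rule.
/n/ is a voiced alveolar nasal. The following trigger /q/ is uvular, so /n/ must become uvular as well.
The voiced uvular nasal is [ɴ], so /n/ → [ɴ].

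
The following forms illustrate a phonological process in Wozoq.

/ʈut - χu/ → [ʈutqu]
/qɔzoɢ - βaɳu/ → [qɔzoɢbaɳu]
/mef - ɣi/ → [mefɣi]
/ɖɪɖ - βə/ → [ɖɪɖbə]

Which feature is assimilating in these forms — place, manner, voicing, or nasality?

Underlying /χ/ is realised as [q] next to /t/; /t/ itself does not change.
The change fricative → stop matches the manner of the preceding /t/, identifying this as manner assimilation.
The other alternating forms pattern the same way: /β/ → [b] after /ɢ/ (fricative → stop, matching a stop); /β/ → [b] after /ɖ/ (fricative → stop, matching a stop) — only manner changes, and always toward the preceding segment.
No alternation appears in [mefɣi]: there the adjacent consonants already agree in manner (/ɣ/ and /f/ are both fricatives), so this form is consistent with the same rule.

manner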